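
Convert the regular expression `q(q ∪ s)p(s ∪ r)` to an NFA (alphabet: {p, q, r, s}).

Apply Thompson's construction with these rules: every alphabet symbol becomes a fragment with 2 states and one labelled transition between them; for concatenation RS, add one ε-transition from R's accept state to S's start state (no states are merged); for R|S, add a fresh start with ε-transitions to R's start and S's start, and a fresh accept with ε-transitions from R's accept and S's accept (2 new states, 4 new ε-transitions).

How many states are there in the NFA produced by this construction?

16

Bottom-up over the parse tree:
Each of the 6 symbol leaves contributes a 2-state fragment.
  q ∪ s → 6 states
  s ∪ r → 6 states
  q(q ∪ s)p(s ∪ r) → 16 states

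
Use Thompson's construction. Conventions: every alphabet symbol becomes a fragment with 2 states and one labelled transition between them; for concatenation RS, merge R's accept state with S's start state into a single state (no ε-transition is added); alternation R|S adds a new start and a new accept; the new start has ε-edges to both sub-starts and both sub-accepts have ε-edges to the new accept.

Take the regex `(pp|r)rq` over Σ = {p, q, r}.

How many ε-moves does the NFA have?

Recursing over subexpressions:
Each of the 5 symbol leaves contributes 0 ε-transitions.
  pp — 0 ε-transitions
  pp|r — 4 ε-transitions
  (pp|r)rq — 4 ε-transitions

4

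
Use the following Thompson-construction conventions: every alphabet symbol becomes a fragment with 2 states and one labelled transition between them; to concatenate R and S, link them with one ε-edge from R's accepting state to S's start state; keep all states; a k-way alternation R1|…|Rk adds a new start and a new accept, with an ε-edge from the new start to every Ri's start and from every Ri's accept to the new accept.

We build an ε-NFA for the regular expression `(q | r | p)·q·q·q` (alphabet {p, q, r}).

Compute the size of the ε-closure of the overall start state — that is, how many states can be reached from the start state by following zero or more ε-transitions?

Compute the ε-closure size of each fragment's start state recursively; a symbol fragment's start has no outgoing ε-edge, so its closure is just itself (size 1).
  q | r | p : new start ε-reaches every alternative's start; none of them accept ε, so the new accept is not reached: C = 1 + 1 + 1 + 1 = 4
  (q | r | p)·q·q·q : same as the first factor's closure: C = 4

4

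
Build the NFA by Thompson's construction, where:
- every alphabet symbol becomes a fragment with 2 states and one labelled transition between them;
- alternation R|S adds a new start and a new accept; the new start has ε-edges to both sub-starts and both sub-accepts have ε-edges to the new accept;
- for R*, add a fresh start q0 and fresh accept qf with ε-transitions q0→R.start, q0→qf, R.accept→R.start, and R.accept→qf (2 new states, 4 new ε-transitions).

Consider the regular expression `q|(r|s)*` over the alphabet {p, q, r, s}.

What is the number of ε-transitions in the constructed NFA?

By structural recursion:
Each of the 3 symbol leaves contributes 0 ε-transitions.
  r|s → 4 ε-transitions
  (r|s)* → 8 ε-transitions
  q|(r|s)* → 12 ε-transitions

12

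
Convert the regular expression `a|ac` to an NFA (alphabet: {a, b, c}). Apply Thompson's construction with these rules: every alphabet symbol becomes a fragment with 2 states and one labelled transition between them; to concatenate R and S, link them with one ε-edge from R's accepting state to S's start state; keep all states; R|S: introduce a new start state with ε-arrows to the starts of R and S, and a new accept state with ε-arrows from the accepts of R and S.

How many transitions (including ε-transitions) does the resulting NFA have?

Recursing over subexpressions:
Each of the 3 symbol leaves contributes 1 transition (1 symbol, 0 ε).
  ac → 3 transitions (2 symbol, 1 ε)
  a|ac → 8 transitions (3 symbol, 5 ε)

8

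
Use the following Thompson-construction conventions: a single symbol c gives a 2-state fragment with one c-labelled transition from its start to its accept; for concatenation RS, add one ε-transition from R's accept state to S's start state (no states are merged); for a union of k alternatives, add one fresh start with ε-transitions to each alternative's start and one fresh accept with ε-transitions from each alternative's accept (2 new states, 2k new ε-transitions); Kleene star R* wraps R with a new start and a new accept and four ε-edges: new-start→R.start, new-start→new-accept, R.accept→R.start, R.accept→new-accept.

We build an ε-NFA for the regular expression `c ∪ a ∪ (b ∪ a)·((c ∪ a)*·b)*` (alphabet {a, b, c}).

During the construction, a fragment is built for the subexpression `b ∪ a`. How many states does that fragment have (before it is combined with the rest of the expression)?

6

Fragment for `b ∪ a`:
Each of the 2 symbol leaves contributes a 2-state fragment.
  b ∪ a → 6 states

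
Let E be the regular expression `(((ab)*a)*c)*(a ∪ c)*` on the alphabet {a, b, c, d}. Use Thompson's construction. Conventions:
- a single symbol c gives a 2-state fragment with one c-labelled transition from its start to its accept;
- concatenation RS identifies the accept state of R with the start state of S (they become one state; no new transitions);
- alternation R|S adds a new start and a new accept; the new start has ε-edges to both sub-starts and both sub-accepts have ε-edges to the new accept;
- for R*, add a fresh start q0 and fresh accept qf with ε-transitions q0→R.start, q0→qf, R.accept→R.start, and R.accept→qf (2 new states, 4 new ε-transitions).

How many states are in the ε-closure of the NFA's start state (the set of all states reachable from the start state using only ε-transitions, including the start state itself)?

Compute the ε-closure size of each fragment's start state recursively; a symbol fragment's start has no outgoing ε-edge, so its closure is just itself (size 1).
  ab : same as the first factor's closure: |ε-closure| = 1
  (ab)* : |ε-closure| = 1 (new start) + 1 (body) + 1 (new accept) = 3
  (ab)*a : the left operand accepts ε, so the closure extends into the next operand (the shared merged state is already counted); |ε-closure| = 3 + (1−1) = 3
  ((ab)*a)* : the star's fresh start ε-reaches both the body's start and the fresh accept: |ε-closure| = 2 + 3 = 5
  ((ab)*a)*c : the left operand accepts ε, so the closure extends into the next operand (the shared merged state is already counted); |ε-closure| = 5 + (1−1) = 5
  (((ab)*a)*c)* : |ε-closure| = 1 (new start) + 5 (body) + 1 (new accept) = 7
  a ∪ c : new start ε-reaches every alternative's start; none of them accept ε, so the new accept is not reached: |ε-closure| = 1 + 1 + 1 = 3
  (a ∪ c)* : new start has ε-edges to the inner start and to the new accept, so |ε-closure| = 2 + 3 = 5
  (((ab)*a)*c)*(a ∪ c)* : |ε-closure| = 7 + (5−1) = 11 (closure spills across the concat boundary because the left factor accepts ε)

11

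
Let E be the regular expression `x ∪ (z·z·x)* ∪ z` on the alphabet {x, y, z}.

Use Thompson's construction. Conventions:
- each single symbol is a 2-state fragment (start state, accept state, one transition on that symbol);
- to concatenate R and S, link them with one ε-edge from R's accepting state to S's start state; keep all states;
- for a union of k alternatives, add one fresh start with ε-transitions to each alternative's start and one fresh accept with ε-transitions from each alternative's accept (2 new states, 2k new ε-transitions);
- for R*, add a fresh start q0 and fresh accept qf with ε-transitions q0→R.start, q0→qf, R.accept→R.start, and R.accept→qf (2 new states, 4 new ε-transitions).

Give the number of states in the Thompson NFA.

14

Bottom-up over the parse tree:
Each of the 5 symbol leaves contributes a 2-state fragment.
  z·z·x → 6 states
  (z·z·x)* → 8 states
  x ∪ (z·z·x)* ∪ z → 14 states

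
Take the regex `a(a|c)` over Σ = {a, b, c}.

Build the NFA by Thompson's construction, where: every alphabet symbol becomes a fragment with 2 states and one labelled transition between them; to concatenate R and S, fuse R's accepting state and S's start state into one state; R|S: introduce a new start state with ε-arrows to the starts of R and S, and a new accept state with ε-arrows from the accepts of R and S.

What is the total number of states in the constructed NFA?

7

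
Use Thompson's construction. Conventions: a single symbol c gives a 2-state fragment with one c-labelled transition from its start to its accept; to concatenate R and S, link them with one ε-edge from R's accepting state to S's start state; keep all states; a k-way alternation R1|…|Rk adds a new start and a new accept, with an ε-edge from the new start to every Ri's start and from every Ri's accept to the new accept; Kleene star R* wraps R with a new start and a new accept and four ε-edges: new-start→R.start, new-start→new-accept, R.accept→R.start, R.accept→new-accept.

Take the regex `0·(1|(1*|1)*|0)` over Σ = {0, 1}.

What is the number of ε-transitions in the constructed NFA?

19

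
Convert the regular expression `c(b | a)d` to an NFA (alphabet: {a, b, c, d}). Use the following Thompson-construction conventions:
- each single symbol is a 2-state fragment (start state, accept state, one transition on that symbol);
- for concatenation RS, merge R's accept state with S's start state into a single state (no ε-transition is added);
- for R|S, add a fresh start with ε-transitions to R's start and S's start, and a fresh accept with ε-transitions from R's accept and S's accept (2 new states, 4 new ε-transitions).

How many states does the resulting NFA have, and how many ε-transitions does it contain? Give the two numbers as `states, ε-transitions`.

Recursing over subexpressions:
Each of the 4 symbol leaves contributes 2 states and 0 ε-transitions.
  b | a — 6 states, 4 ε-transitions
  c(b | a)d — 8 states, 4 ε-transitions

8, 4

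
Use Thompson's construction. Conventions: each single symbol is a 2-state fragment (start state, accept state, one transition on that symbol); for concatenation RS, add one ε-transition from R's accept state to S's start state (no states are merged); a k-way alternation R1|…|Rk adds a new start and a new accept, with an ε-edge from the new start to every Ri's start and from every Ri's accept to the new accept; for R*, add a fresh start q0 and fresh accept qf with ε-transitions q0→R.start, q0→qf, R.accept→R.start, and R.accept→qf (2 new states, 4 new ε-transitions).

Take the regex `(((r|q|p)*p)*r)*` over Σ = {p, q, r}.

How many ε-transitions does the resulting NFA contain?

20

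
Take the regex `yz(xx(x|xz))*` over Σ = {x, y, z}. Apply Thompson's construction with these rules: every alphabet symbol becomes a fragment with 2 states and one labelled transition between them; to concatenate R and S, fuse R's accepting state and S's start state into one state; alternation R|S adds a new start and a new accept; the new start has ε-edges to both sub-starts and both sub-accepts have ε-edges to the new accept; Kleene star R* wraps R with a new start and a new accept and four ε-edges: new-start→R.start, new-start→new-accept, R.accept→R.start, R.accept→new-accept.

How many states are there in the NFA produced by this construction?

13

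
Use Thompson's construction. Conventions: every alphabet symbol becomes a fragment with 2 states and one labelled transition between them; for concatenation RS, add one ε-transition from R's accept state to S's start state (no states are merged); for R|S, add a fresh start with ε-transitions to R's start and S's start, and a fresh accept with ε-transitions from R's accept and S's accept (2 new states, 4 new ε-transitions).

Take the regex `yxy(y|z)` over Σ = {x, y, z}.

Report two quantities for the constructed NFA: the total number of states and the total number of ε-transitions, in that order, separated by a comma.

12, 7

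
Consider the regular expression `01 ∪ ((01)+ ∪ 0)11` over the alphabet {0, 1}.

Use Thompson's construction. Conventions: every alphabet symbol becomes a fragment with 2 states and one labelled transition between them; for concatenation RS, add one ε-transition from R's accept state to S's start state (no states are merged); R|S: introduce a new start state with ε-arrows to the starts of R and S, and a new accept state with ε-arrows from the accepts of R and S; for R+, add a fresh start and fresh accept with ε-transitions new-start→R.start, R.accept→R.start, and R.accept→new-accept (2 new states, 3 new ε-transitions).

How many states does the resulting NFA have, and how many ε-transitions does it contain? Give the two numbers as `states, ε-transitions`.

20, 15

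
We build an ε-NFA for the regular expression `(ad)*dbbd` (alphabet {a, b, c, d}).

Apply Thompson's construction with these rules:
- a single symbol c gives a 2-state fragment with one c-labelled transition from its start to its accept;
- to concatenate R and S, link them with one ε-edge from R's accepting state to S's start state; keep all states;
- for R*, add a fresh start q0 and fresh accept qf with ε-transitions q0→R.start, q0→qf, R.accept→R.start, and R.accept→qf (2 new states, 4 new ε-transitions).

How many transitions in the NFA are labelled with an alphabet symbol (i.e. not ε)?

Recursing over subexpressions:
Each of the 6 symbol leaves contributes exactly 1 symbol transition.
  ad : 2 symbol transitions
  (ad)* : 2 symbol transitions
  (ad)*dbbd : 6 symbol transitions

6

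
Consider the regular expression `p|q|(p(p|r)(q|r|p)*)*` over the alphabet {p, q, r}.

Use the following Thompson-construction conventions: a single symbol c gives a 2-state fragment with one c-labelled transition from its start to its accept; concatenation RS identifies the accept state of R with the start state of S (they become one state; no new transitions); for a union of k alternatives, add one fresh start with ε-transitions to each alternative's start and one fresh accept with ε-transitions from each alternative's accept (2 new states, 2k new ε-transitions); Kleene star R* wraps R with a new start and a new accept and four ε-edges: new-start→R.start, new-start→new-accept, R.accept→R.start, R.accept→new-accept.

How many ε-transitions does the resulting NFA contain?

24

Bottom-up over the parse tree:
Each of the 8 symbol leaves contributes 0 ε-transitions.
  p|r = 4 ε-transitions
  q|r|p = 6 ε-transitions
  (q|r|p)* = 10 ε-transitions
  p(p|r)(q|r|p)* = 14 ε-transitions
  (p(p|r)(q|r|p)*)* = 18 ε-transitions
  p|q|(p(p|r)(q|r|p)*)* = 24 ε-transitions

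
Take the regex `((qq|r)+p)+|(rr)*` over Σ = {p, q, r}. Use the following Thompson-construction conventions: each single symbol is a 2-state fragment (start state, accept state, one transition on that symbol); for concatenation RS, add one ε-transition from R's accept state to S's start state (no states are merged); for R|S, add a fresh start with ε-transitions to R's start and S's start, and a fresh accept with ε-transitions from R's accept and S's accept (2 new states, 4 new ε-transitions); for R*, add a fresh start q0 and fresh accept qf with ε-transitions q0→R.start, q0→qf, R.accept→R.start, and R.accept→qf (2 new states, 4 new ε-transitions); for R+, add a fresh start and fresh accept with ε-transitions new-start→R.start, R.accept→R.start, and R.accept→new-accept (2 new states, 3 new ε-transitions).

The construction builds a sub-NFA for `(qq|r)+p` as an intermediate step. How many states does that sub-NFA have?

Fragment for `(qq|r)+p`:
Each of the 4 symbol leaves contributes a 2-state fragment.
  qq — 4 states
  qq|r — 8 states
  (qq|r)+ — 10 states
  (qq|r)+p — 12 states

12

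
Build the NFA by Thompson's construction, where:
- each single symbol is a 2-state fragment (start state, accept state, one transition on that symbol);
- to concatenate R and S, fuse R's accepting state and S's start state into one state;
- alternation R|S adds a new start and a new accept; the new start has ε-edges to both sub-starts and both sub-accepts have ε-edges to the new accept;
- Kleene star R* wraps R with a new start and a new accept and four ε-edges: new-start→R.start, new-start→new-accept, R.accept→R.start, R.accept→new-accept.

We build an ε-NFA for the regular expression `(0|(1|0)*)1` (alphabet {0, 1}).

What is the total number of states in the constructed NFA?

13

Bottom-up over the parse tree:
Each of the 4 symbol leaves contributes a 2-state fragment.
  1|0 — 6 states
  (1|0)* — 8 states
  0|(1|0)* — 12 states
  (0|(1|0)*)1 — 13 states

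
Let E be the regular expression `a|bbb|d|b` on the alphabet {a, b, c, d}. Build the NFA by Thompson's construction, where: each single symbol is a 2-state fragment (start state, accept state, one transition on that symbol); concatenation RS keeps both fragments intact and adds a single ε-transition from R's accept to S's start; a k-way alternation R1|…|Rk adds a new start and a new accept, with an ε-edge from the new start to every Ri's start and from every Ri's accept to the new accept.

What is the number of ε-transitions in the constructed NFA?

Building bottom-up:
Each of the 6 symbol leaves contributes 0 ε-transitions.
  bbb = 2 ε-transitions
  a|bbb|d|b = 10 ε-transitions

10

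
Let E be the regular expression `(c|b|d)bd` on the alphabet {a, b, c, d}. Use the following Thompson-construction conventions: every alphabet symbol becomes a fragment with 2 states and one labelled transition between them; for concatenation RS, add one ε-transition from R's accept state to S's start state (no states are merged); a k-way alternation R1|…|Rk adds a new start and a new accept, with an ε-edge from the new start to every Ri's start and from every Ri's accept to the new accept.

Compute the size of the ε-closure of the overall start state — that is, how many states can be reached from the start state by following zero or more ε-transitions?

Work bottom-up. For each fragment F, track |ε-closure(F.start)| and whether F's accept lies in that closure (i.e. whether F accepts ε). A single-symbol fragment has closure size 1 and does not accept ε.
  c|b|d → |ε-closure| = 1 + 1 + 1 + 1 = 4 (the new accept is not ε-reachable since no branch accepts ε)
  (c|b|d)bd → |ε-closure| equals the left operand's closure size = 4 (its accept is not ε-reachable, so the closure stops there)

4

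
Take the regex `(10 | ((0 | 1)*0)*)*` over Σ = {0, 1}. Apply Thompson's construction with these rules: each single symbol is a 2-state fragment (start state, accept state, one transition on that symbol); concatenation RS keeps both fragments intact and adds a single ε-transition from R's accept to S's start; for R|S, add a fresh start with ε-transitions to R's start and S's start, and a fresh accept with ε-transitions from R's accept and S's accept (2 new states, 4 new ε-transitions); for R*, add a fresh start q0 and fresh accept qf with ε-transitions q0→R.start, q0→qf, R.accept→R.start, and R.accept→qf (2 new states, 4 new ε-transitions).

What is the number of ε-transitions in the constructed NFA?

By structural recursion:
Each of the 5 symbol leaves contributes 0 ε-transitions.
  10 : 1 ε-transition
  0 | 1 : 4 ε-transitions
  (0 | 1)* : 8 ε-transitions
  (0 | 1)*0 : 9 ε-transitions
  ((0 | 1)*0)* : 13 ε-transitions
  10 | ((0 | 1)*0)* : 18 ε-transitions
  (10 | ((0 | 1)*0)*)* : 22 ε-transitions

22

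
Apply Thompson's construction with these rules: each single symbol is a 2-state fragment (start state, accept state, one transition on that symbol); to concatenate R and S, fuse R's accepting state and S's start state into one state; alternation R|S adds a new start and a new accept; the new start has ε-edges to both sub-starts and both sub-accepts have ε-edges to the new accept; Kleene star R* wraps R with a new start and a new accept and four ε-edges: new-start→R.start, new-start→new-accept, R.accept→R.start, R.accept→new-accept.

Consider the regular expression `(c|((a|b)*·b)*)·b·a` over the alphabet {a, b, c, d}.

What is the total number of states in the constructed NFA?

17

Bottom-up over the parse tree:
Each of the 6 symbol leaves contributes a 2-state fragment.
  a|b : 6 states
  (a|b)* : 8 states
  (a|b)*·b : 9 states
  ((a|b)*·b)* : 11 states
  c|((a|b)*·b)* : 15 states
  (c|((a|b)*·b)*)·b·a : 17 states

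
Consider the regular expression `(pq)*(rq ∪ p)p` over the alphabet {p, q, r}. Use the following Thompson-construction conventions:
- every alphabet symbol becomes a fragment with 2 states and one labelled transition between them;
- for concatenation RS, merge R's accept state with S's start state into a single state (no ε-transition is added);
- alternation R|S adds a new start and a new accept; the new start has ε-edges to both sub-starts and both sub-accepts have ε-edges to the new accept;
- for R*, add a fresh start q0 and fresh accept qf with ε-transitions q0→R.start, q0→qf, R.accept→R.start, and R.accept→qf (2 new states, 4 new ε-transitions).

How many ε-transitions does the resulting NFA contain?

Bottom-up over the parse tree:
Each of the 6 symbol leaves contributes 0 ε-transitions.
  pq → 0 ε-transitions
  (pq)* → 4 ε-transitions
  rq → 0 ε-transitions
  rq ∪ p → 4 ε-transitions
  (pq)*(rq ∪ p)p → 8 ε-transitions

8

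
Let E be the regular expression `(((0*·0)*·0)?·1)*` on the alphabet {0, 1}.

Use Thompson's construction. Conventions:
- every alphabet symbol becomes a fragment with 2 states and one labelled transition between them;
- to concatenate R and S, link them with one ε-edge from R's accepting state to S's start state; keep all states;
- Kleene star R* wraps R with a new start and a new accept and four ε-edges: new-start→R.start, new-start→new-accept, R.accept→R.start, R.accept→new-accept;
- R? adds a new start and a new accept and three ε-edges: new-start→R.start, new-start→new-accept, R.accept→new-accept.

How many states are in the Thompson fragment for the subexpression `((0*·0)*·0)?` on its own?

12

Fragment for `((0*·0)*·0)?`:
Each of the 3 symbol leaves contributes a 2-state fragment.
  0* : 4 states
  0*·0 : 6 states
  (0*·0)* : 8 states
  (0*·0)*·0 : 10 states
  ((0*·0)*·0)? : 12 states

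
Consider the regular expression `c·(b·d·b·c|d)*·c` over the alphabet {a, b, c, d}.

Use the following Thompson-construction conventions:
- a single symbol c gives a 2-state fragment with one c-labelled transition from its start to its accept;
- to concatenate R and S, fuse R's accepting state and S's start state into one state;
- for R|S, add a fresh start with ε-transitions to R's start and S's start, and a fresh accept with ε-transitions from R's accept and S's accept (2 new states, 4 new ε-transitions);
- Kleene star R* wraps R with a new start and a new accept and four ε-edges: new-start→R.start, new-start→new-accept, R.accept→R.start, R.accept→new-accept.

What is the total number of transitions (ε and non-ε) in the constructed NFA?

By structural recursion:
Each of the 7 symbol leaves contributes 1 transition (1 symbol, 0 ε).
  b·d·b·c → 4 transitions (4 symbol, 0 ε)
  b·d·b·c|d → 9 transitions (5 symbol, 4 ε)
  (b·d·b·c|d)* → 13 transitions (5 symbol, 8 ε)
  c·(b·d·b·c|d)*·c → 15 transitions (7 symbol, 8 ε)

15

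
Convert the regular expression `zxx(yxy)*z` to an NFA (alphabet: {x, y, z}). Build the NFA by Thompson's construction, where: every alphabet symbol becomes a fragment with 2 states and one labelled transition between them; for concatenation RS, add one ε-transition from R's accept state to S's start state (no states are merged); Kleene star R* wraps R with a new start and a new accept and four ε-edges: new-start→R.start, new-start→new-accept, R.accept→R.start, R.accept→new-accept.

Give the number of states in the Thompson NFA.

16

By structural recursion:
Each of the 7 symbol leaves contributes a 2-state fragment.
  yxy : 6 states
  (yxy)* : 8 states
  zxx(yxy)*z : 16 states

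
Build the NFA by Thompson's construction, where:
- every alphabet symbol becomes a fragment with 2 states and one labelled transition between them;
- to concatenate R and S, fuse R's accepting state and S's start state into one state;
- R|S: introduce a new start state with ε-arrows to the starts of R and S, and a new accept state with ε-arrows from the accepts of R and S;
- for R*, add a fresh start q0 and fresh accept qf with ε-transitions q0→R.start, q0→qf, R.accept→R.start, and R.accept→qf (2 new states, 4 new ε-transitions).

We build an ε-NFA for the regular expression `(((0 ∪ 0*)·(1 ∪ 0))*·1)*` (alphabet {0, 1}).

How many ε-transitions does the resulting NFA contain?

Building bottom-up:
Each of the 5 symbol leaves contributes 0 ε-transitions.
  0* : 4 ε-transitions
  0 ∪ 0* : 8 ε-transitions
  1 ∪ 0 : 4 ε-transitions
  (0 ∪ 0*)·(1 ∪ 0) : 12 ε-transitions
  ((0 ∪ 0*)·(1 ∪ 0))* : 16 ε-transitions
  ((0 ∪ 0*)·(1 ∪ 0))*·1 : 16 ε-transitions
  (((0 ∪ 0*)·(1 ∪ 0))*·1)* : 20 ε-transitions

20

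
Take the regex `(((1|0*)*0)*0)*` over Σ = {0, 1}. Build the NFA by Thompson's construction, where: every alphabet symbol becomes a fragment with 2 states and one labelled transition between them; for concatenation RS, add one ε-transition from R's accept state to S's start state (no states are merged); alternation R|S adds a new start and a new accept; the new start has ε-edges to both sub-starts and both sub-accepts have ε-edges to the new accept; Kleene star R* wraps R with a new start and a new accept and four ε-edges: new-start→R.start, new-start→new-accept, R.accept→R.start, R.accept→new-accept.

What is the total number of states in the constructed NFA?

18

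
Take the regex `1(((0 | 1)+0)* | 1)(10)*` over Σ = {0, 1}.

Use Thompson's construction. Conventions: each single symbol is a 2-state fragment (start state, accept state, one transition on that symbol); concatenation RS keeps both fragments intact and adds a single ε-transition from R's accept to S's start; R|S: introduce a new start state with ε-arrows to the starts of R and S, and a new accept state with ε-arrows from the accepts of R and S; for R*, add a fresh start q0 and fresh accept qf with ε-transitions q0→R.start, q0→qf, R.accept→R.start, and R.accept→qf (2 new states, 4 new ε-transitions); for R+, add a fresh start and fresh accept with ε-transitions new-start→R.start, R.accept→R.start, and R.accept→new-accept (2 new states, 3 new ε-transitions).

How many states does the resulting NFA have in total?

24

By structural recursion:
Each of the 7 symbol leaves contributes a 2-state fragment.
  0 | 1 → 6 states
  (0 | 1)+ → 8 states
  (0 | 1)+0 → 10 states
  ((0 | 1)+0)* → 12 states
  ((0 | 1)+0)* | 1 → 16 states
  10 → 4 states
  (10)* → 6 states
  1(((0 | 1)+0)* | 1)(10)* → 24 states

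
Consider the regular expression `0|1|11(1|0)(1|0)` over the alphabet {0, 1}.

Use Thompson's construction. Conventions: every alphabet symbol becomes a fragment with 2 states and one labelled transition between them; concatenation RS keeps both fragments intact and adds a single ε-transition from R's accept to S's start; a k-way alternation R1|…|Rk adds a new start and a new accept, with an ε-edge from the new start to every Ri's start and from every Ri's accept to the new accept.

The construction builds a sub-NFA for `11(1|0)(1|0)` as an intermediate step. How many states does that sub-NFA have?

16

Fragment for `11(1|0)(1|0)`:
Each of the 6 symbol leaves contributes a 2-state fragment.
  1|0 — 6 states
  1|0 — 6 states
  11(1|0)(1|0) — 16 states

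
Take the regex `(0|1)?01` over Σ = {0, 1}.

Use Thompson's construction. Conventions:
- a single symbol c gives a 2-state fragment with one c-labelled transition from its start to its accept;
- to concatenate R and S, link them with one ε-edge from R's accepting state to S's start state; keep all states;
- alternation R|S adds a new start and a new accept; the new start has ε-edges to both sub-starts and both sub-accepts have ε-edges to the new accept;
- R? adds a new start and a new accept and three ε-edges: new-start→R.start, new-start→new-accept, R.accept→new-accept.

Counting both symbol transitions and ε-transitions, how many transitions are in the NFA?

13

Per subexpression:
Each of the 4 symbol leaves contributes 1 transition (1 symbol, 0 ε).
  0|1 = 6 transitions (2 symbol, 4 ε)
  (0|1)? = 9 transitions (2 symbol, 7 ε)
  (0|1)?01 = 13 transitions (4 symbol, 9 ε)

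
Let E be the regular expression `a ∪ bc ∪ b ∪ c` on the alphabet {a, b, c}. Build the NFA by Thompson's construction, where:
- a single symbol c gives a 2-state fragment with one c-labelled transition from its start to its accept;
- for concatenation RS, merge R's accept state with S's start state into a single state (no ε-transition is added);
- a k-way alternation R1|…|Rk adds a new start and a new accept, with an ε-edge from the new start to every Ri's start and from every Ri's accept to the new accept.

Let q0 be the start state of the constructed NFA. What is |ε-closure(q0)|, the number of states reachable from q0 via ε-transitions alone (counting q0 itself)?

Let C(F) = |ε-closure(F.start)| within fragment F, and note whether F accepts ε. Symbol fragments have C = 1 and do not accept ε. Then:
  bc : C equals the left operand's closure size = 1 (its accept is not ε-reachable, so the closure stops there)
  a ∪ bc ∪ b ∪ c : C = 1 + 1 + 1 + 1 + 1 = 5 (the new accept is not ε-reachable since no branch accepts ε)

5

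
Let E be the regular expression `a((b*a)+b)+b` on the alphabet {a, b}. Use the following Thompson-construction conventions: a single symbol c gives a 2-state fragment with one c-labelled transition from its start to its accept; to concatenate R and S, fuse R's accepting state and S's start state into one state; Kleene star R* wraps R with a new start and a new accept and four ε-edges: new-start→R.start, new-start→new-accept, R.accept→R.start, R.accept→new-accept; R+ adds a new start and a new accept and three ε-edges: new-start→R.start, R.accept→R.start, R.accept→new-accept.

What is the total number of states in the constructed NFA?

12

Per subexpression:
Each of the 5 symbol leaves contributes a 2-state fragment.
  b* — 4 states
  b*a — 5 states
  (b*a)+ — 7 states
  (b*a)+b — 8 states
  ((b*a)+b)+ — 10 states
  a((b*a)+b)+b — 12 states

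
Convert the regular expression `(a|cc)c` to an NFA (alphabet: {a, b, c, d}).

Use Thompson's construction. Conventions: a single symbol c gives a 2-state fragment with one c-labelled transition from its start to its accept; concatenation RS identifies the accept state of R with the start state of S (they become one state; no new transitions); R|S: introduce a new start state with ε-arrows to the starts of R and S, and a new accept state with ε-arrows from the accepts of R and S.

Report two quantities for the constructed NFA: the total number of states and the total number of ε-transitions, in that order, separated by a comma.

8, 4

Building bottom-up:
Each of the 4 symbol leaves contributes 2 states and 0 ε-transitions.
  cc — 3 states, 0 ε-transitions
  a|cc — 7 states, 4 ε-transitions
  (a|cc)c — 8 states, 4 ε-transitions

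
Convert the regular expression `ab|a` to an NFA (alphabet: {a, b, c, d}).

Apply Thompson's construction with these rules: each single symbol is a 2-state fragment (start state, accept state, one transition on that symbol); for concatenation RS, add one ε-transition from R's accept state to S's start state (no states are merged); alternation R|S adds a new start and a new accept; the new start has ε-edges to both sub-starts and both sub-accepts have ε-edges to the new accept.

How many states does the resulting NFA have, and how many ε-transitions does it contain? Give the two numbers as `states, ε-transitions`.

Building bottom-up:
Each of the 3 symbol leaves contributes 2 states and 0 ε-transitions.
  ab : 4 states, 1 ε-transition
  ab|a : 8 states, 5 ε-transitions

8, 5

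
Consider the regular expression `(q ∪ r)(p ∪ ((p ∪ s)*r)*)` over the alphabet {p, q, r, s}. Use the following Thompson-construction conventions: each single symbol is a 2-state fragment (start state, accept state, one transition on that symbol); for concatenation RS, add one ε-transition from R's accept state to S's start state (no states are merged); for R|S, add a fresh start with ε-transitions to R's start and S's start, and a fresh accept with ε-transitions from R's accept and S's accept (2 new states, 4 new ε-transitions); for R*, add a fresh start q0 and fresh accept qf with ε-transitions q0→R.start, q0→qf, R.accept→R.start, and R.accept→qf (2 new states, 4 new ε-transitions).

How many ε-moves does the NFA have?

22

Per subexpression:
Each of the 6 symbol leaves contributes 0 ε-transitions.
  q ∪ r : 4 ε-transitions
  p ∪ s : 4 ε-transitions
  (p ∪ s)* : 8 ε-transitions
  (p ∪ s)*r : 9 ε-transitions
  ((p ∪ s)*r)* : 13 ε-transitions
  p ∪ ((p ∪ s)*r)* : 17 ε-transitions
  (q ∪ r)(p ∪ ((p ∪ s)*r)*) : 22 ε-transitions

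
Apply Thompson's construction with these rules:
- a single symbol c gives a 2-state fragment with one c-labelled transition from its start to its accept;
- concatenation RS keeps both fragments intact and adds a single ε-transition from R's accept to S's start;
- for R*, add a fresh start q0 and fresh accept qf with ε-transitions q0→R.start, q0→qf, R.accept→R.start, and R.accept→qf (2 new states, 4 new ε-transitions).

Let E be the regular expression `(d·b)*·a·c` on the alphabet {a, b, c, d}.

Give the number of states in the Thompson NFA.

10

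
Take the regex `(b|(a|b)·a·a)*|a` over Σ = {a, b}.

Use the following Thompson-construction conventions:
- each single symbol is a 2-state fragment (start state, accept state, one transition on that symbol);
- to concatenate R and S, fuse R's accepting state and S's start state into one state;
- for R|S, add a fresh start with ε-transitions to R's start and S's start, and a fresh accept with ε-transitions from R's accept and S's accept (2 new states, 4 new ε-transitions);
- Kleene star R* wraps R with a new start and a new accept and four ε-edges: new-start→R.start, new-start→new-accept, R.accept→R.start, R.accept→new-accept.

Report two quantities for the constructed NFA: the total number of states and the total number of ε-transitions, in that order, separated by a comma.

18, 16

Bottom-up over the parse tree:
Each of the 6 symbol leaves contributes 2 states and 0 ε-transitions.
  a|b : 6 states, 4 ε-transitions
  (a|b)·a·a : 8 states, 4 ε-transitions
  b|(a|b)·a·a : 12 states, 8 ε-transitions
  (b|(a|b)·a·a)* : 14 states, 12 ε-transitions
  (b|(a|b)·a·a)*|a : 18 states, 16 ε-transitions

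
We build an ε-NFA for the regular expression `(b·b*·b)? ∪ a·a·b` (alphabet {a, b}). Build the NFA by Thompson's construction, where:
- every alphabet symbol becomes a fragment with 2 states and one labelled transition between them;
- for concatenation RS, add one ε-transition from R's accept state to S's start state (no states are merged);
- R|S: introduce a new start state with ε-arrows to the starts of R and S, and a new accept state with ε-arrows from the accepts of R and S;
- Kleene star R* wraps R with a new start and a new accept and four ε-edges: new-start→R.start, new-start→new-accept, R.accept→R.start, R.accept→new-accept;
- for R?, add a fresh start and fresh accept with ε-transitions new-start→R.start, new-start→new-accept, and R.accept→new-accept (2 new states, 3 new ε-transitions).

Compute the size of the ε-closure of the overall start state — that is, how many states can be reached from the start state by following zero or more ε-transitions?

6

Work bottom-up. For each fragment F, track |ε-closure(F.start)| and whether F's accept lies in that closure (i.e. whether F accepts ε). A single-symbol fragment has closure size 1 and does not accept ε.
  b* : |closure| = 1 (new start) + 1 (body) + 1 (new accept) = 3
  b·b*·b : same as the first factor's closure: |closure| = 1
  (b·b*·b)? : new start has ε-edges to the inner start and to the new accept, so |closure| = 2 + 1 = 3
  a·a·b : same as the first factor's closure: |closure| = 1
  (b·b*·b)? ∪ a·a·b : new start ε-reaches every alternative's start; at least one alternative accepts ε, so the union's new accept is reached too: |closure| = 1 + 3 + 1 + 1 = 6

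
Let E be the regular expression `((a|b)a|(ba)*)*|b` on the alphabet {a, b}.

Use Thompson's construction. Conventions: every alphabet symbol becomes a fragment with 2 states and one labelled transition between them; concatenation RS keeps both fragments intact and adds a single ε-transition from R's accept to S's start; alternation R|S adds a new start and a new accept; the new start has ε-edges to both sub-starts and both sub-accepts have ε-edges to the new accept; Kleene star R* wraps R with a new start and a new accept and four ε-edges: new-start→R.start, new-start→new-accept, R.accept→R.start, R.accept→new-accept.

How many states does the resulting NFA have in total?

Building bottom-up:
Each of the 6 symbol leaves contributes a 2-state fragment.
  a|b = 6 states
  (a|b)a = 8 states
  ba = 4 states
  (ba)* = 6 states
  (a|b)a|(ba)* = 16 states
  ((a|b)a|(ba)*)* = 18 states
  ((a|b)a|(ba)*)*|b = 22 states

22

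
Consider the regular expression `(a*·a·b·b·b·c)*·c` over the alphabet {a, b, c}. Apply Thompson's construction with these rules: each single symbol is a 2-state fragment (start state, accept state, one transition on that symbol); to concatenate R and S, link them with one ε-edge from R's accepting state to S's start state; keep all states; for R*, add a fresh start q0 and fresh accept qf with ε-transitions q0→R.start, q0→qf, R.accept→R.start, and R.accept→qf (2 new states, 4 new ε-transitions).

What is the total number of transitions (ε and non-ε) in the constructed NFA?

Per subexpression:
Each of the 7 symbol leaves contributes 1 transition (1 symbol, 0 ε).
  a* = 5 transitions (1 symbol, 4 ε)
  a*·a·b·b·b·c = 15 transitions (6 symbol, 9 ε)
  (a*·a·b·b·b·c)* = 19 transitions (6 symbol, 13 ε)
  (a*·a·b·b·b·c)*·c = 21 transitions (7 symbol, 14 ε)

21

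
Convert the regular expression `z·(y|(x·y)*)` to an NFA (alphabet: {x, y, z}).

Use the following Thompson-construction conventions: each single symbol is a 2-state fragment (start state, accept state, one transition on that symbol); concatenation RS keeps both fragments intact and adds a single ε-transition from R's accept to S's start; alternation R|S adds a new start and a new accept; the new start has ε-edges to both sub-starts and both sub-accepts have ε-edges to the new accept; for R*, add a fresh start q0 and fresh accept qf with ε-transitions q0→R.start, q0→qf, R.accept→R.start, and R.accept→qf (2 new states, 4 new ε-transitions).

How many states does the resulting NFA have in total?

12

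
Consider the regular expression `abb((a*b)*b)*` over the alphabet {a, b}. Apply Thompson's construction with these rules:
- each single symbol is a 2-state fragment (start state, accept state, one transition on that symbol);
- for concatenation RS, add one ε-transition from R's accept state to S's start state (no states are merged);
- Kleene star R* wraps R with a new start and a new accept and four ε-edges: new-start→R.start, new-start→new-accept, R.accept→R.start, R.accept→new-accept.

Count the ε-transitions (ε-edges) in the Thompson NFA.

17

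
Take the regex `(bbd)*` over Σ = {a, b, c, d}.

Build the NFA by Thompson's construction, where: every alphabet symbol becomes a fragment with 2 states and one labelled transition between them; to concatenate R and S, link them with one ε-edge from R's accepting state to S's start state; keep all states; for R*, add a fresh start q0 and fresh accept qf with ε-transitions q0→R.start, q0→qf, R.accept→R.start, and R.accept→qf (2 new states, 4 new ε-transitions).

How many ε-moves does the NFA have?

Building bottom-up:
Each of the 3 symbol leaves contributes 0 ε-transitions.
  bbd = 2 ε-transitions
  (bbd)* = 6 ε-transitions

6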